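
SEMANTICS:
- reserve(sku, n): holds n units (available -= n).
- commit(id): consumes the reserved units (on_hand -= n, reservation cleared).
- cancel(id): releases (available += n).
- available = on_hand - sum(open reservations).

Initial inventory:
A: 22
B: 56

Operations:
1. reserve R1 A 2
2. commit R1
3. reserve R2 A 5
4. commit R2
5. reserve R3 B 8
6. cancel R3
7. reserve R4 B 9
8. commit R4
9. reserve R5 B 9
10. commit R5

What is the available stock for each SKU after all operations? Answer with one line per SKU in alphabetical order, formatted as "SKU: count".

Step 1: reserve R1 A 2 -> on_hand[A=22 B=56] avail[A=20 B=56] open={R1}
Step 2: commit R1 -> on_hand[A=20 B=56] avail[A=20 B=56] open={}
Step 3: reserve R2 A 5 -> on_hand[A=20 B=56] avail[A=15 B=56] open={R2}
Step 4: commit R2 -> on_hand[A=15 B=56] avail[A=15 B=56] open={}
Step 5: reserve R3 B 8 -> on_hand[A=15 B=56] avail[A=15 B=48] open={R3}
Step 6: cancel R3 -> on_hand[A=15 B=56] avail[A=15 B=56] open={}
Step 7: reserve R4 B 9 -> on_hand[A=15 B=56] avail[A=15 B=47] open={R4}
Step 8: commit R4 -> on_hand[A=15 B=47] avail[A=15 B=47] open={}
Step 9: reserve R5 B 9 -> on_hand[A=15 B=47] avail[A=15 B=38] open={R5}
Step 10: commit R5 -> on_hand[A=15 B=38] avail[A=15 B=38] open={}

Answer: A: 15
B: 38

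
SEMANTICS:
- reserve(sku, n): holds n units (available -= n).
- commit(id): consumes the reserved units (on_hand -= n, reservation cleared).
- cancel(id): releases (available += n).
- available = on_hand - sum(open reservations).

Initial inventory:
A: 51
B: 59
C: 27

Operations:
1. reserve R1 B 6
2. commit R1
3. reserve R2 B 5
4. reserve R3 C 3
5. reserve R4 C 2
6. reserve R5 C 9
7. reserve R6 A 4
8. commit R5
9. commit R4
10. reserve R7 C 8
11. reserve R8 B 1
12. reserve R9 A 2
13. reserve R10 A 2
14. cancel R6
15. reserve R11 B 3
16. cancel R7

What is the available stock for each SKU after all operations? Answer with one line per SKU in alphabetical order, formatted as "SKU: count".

Step 1: reserve R1 B 6 -> on_hand[A=51 B=59 C=27] avail[A=51 B=53 C=27] open={R1}
Step 2: commit R1 -> on_hand[A=51 B=53 C=27] avail[A=51 B=53 C=27] open={}
Step 3: reserve R2 B 5 -> on_hand[A=51 B=53 C=27] avail[A=51 B=48 C=27] open={R2}
Step 4: reserve R3 C 3 -> on_hand[A=51 B=53 C=27] avail[A=51 B=48 C=24] open={R2,R3}
Step 5: reserve R4 C 2 -> on_hand[A=51 B=53 C=27] avail[A=51 B=48 C=22] open={R2,R3,R4}
Step 6: reserve R5 C 9 -> on_hand[A=51 B=53 C=27] avail[A=51 B=48 C=13] open={R2,R3,R4,R5}
Step 7: reserve R6 A 4 -> on_hand[A=51 B=53 C=27] avail[A=47 B=48 C=13] open={R2,R3,R4,R5,R6}
Step 8: commit R5 -> on_hand[A=51 B=53 C=18] avail[A=47 B=48 C=13] open={R2,R3,R4,R6}
Step 9: commit R4 -> on_hand[A=51 B=53 C=16] avail[A=47 B=48 C=13] open={R2,R3,R6}
Step 10: reserve R7 C 8 -> on_hand[A=51 B=53 C=16] avail[A=47 B=48 C=5] open={R2,R3,R6,R7}
Step 11: reserve R8 B 1 -> on_hand[A=51 B=53 C=16] avail[A=47 B=47 C=5] open={R2,R3,R6,R7,R8}
Step 12: reserve R9 A 2 -> on_hand[A=51 B=53 C=16] avail[A=45 B=47 C=5] open={R2,R3,R6,R7,R8,R9}
Step 13: reserve R10 A 2 -> on_hand[A=51 B=53 C=16] avail[A=43 B=47 C=5] open={R10,R2,R3,R6,R7,R8,R9}
Step 14: cancel R6 -> on_hand[A=51 B=53 C=16] avail[A=47 B=47 C=5] open={R10,R2,R3,R7,R8,R9}
Step 15: reserve R11 B 3 -> on_hand[A=51 B=53 C=16] avail[A=47 B=44 C=5] open={R10,R11,R2,R3,R7,R8,R9}
Step 16: cancel R7 -> on_hand[A=51 B=53 C=16] avail[A=47 B=44 C=13] open={R10,R11,R2,R3,R8,R9}

Answer: A: 47
B: 44
C: 13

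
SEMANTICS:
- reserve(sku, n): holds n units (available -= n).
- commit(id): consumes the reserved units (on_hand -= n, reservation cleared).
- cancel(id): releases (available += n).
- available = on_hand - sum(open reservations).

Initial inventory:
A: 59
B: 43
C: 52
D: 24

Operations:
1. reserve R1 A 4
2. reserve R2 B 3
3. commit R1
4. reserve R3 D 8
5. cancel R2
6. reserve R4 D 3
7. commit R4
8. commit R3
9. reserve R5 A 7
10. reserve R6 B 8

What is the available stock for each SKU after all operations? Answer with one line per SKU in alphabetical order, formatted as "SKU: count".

Step 1: reserve R1 A 4 -> on_hand[A=59 B=43 C=52 D=24] avail[A=55 B=43 C=52 D=24] open={R1}
Step 2: reserve R2 B 3 -> on_hand[A=59 B=43 C=52 D=24] avail[A=55 B=40 C=52 D=24] open={R1,R2}
Step 3: commit R1 -> on_hand[A=55 B=43 C=52 D=24] avail[A=55 B=40 C=52 D=24] open={R2}
Step 4: reserve R3 D 8 -> on_hand[A=55 B=43 C=52 D=24] avail[A=55 B=40 C=52 D=16] open={R2,R3}
Step 5: cancel R2 -> on_hand[A=55 B=43 C=52 D=24] avail[A=55 B=43 C=52 D=16] open={R3}
Step 6: reserve R4 D 3 -> on_hand[A=55 B=43 C=52 D=24] avail[A=55 B=43 C=52 D=13] open={R3,R4}
Step 7: commit R4 -> on_hand[A=55 B=43 C=52 D=21] avail[A=55 B=43 C=52 D=13] open={R3}
Step 8: commit R3 -> on_hand[A=55 B=43 C=52 D=13] avail[A=55 B=43 C=52 D=13] open={}
Step 9: reserve R5 A 7 -> on_hand[A=55 B=43 C=52 D=13] avail[A=48 B=43 C=52 D=13] open={R5}
Step 10: reserve R6 B 8 -> on_hand[A=55 B=43 C=52 D=13] avail[A=48 B=35 C=52 D=13] open={R5,R6}

Answer: A: 48
B: 35
C: 52
D: 13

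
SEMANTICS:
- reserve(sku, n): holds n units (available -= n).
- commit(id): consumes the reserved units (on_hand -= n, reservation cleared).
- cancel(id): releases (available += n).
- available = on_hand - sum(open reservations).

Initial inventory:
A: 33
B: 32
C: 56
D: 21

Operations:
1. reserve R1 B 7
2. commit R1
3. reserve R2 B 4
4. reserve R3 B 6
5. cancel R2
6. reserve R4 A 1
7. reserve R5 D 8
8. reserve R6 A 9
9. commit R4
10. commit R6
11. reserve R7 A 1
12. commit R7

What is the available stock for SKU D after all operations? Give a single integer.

Step 1: reserve R1 B 7 -> on_hand[A=33 B=32 C=56 D=21] avail[A=33 B=25 C=56 D=21] open={R1}
Step 2: commit R1 -> on_hand[A=33 B=25 C=56 D=21] avail[A=33 B=25 C=56 D=21] open={}
Step 3: reserve R2 B 4 -> on_hand[A=33 B=25 C=56 D=21] avail[A=33 B=21 C=56 D=21] open={R2}
Step 4: reserve R3 B 6 -> on_hand[A=33 B=25 C=56 D=21] avail[A=33 B=15 C=56 D=21] open={R2,R3}
Step 5: cancel R2 -> on_hand[A=33 B=25 C=56 D=21] avail[A=33 B=19 C=56 D=21] open={R3}
Step 6: reserve R4 A 1 -> on_hand[A=33 B=25 C=56 D=21] avail[A=32 B=19 C=56 D=21] open={R3,R4}
Step 7: reserve R5 D 8 -> on_hand[A=33 B=25 C=56 D=21] avail[A=32 B=19 C=56 D=13] open={R3,R4,R5}
Step 8: reserve R6 A 9 -> on_hand[A=33 B=25 C=56 D=21] avail[A=23 B=19 C=56 D=13] open={R3,R4,R5,R6}
Step 9: commit R4 -> on_hand[A=32 B=25 C=56 D=21] avail[A=23 B=19 C=56 D=13] open={R3,R5,R6}
Step 10: commit R6 -> on_hand[A=23 B=25 C=56 D=21] avail[A=23 B=19 C=56 D=13] open={R3,R5}
Step 11: reserve R7 A 1 -> on_hand[A=23 B=25 C=56 D=21] avail[A=22 B=19 C=56 D=13] open={R3,R5,R7}
Step 12: commit R7 -> on_hand[A=22 B=25 C=56 D=21] avail[A=22 B=19 C=56 D=13] open={R3,R5}
Final available[D] = 13

Answer: 13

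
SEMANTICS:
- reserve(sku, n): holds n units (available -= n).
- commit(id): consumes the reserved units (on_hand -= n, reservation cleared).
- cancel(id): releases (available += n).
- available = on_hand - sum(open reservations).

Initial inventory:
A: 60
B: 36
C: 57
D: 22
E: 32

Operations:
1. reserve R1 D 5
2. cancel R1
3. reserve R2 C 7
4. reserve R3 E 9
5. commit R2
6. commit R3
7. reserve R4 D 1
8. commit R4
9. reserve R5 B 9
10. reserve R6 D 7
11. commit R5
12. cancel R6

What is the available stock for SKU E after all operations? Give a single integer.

Answer: 23

Derivation:
Step 1: reserve R1 D 5 -> on_hand[A=60 B=36 C=57 D=22 E=32] avail[A=60 B=36 C=57 D=17 E=32] open={R1}
Step 2: cancel R1 -> on_hand[A=60 B=36 C=57 D=22 E=32] avail[A=60 B=36 C=57 D=22 E=32] open={}
Step 3: reserve R2 C 7 -> on_hand[A=60 B=36 C=57 D=22 E=32] avail[A=60 B=36 C=50 D=22 E=32] open={R2}
Step 4: reserve R3 E 9 -> on_hand[A=60 B=36 C=57 D=22 E=32] avail[A=60 B=36 C=50 D=22 E=23] open={R2,R3}
Step 5: commit R2 -> on_hand[A=60 B=36 C=50 D=22 E=32] avail[A=60 B=36 C=50 D=22 E=23] open={R3}
Step 6: commit R3 -> on_hand[A=60 B=36 C=50 D=22 E=23] avail[A=60 B=36 C=50 D=22 E=23] open={}
Step 7: reserve R4 D 1 -> on_hand[A=60 B=36 C=50 D=22 E=23] avail[A=60 B=36 C=50 D=21 E=23] open={R4}
Step 8: commit R4 -> on_hand[A=60 B=36 C=50 D=21 E=23] avail[A=60 B=36 C=50 D=21 E=23] open={}
Step 9: reserve R5 B 9 -> on_hand[A=60 B=36 C=50 D=21 E=23] avail[A=60 B=27 C=50 D=21 E=23] open={R5}
Step 10: reserve R6 D 7 -> on_hand[A=60 B=36 C=50 D=21 E=23] avail[A=60 B=27 C=50 D=14 E=23] open={R5,R6}
Step 11: commit R5 -> on_hand[A=60 B=27 C=50 D=21 E=23] avail[A=60 B=27 C=50 D=14 E=23] open={R6}
Step 12: cancel R6 -> on_hand[A=60 B=27 C=50 D=21 E=23] avail[A=60 B=27 C=50 D=21 E=23] open={}
Final available[E] = 23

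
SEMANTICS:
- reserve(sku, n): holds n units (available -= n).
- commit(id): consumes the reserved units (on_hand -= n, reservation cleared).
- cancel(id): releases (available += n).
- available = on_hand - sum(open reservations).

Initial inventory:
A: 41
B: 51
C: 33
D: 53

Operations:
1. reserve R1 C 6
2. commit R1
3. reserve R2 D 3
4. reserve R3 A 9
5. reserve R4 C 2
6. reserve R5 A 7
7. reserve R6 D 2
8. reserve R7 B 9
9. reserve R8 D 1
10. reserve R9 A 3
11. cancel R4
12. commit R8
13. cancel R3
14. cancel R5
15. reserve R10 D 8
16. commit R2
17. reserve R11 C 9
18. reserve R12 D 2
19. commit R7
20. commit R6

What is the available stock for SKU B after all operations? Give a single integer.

Step 1: reserve R1 C 6 -> on_hand[A=41 B=51 C=33 D=53] avail[A=41 B=51 C=27 D=53] open={R1}
Step 2: commit R1 -> on_hand[A=41 B=51 C=27 D=53] avail[A=41 B=51 C=27 D=53] open={}
Step 3: reserve R2 D 3 -> on_hand[A=41 B=51 C=27 D=53] avail[A=41 B=51 C=27 D=50] open={R2}
Step 4: reserve R3 A 9 -> on_hand[A=41 B=51 C=27 D=53] avail[A=32 B=51 C=27 D=50] open={R2,R3}
Step 5: reserve R4 C 2 -> on_hand[A=41 B=51 C=27 D=53] avail[A=32 B=51 C=25 D=50] open={R2,R3,R4}
Step 6: reserve R5 A 7 -> on_hand[A=41 B=51 C=27 D=53] avail[A=25 B=51 C=25 D=50] open={R2,R3,R4,R5}
Step 7: reserve R6 D 2 -> on_hand[A=41 B=51 C=27 D=53] avail[A=25 B=51 C=25 D=48] open={R2,R3,R4,R5,R6}
Step 8: reserve R7 B 9 -> on_hand[A=41 B=51 C=27 D=53] avail[A=25 B=42 C=25 D=48] open={R2,R3,R4,R5,R6,R7}
Step 9: reserve R8 D 1 -> on_hand[A=41 B=51 C=27 D=53] avail[A=25 B=42 C=25 D=47] open={R2,R3,R4,R5,R6,R7,R8}
Step 10: reserve R9 A 3 -> on_hand[A=41 B=51 C=27 D=53] avail[A=22 B=42 C=25 D=47] open={R2,R3,R4,R5,R6,R7,R8,R9}
Step 11: cancel R4 -> on_hand[A=41 B=51 C=27 D=53] avail[A=22 B=42 C=27 D=47] open={R2,R3,R5,R6,R7,R8,R9}
Step 12: commit R8 -> on_hand[A=41 B=51 C=27 D=52] avail[A=22 B=42 C=27 D=47] open={R2,R3,R5,R6,R7,R9}
Step 13: cancel R3 -> on_hand[A=41 B=51 C=27 D=52] avail[A=31 B=42 C=27 D=47] open={R2,R5,R6,R7,R9}
Step 14: cancel R5 -> on_hand[A=41 B=51 C=27 D=52] avail[A=38 B=42 C=27 D=47] open={R2,R6,R7,R9}
Step 15: reserve R10 D 8 -> on_hand[A=41 B=51 C=27 D=52] avail[A=38 B=42 C=27 D=39] open={R10,R2,R6,R7,R9}
Step 16: commit R2 -> on_hand[A=41 B=51 C=27 D=49] avail[A=38 B=42 C=27 D=39] open={R10,R6,R7,R9}
Step 17: reserve R11 C 9 -> on_hand[A=41 B=51 C=27 D=49] avail[A=38 B=42 C=18 D=39] open={R10,R11,R6,R7,R9}
Step 18: reserve R12 D 2 -> on_hand[A=41 B=51 C=27 D=49] avail[A=38 B=42 C=18 D=37] open={R10,R11,R12,R6,R7,R9}
Step 19: commit R7 -> on_hand[A=41 B=42 C=27 D=49] avail[A=38 B=42 C=18 D=37] open={R10,R11,R12,R6,R9}
Step 20: commit R6 -> on_hand[A=41 B=42 C=27 D=47] avail[A=38 B=42 C=18 D=37] open={R10,R11,R12,R9}
Final available[B] = 42

Answer: 42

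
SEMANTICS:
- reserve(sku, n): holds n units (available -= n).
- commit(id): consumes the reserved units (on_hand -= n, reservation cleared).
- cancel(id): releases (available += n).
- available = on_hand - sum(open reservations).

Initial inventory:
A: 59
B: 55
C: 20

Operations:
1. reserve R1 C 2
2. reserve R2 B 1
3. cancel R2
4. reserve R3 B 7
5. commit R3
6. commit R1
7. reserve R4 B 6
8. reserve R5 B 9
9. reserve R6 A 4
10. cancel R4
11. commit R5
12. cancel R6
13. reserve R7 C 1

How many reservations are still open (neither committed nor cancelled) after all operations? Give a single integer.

Answer: 1

Derivation:
Step 1: reserve R1 C 2 -> on_hand[A=59 B=55 C=20] avail[A=59 B=55 C=18] open={R1}
Step 2: reserve R2 B 1 -> on_hand[A=59 B=55 C=20] avail[A=59 B=54 C=18] open={R1,R2}
Step 3: cancel R2 -> on_hand[A=59 B=55 C=20] avail[A=59 B=55 C=18] open={R1}
Step 4: reserve R3 B 7 -> on_hand[A=59 B=55 C=20] avail[A=59 B=48 C=18] open={R1,R3}
Step 5: commit R3 -> on_hand[A=59 B=48 C=20] avail[A=59 B=48 C=18] open={R1}
Step 6: commit R1 -> on_hand[A=59 B=48 C=18] avail[A=59 B=48 C=18] open={}
Step 7: reserve R4 B 6 -> on_hand[A=59 B=48 C=18] avail[A=59 B=42 C=18] open={R4}
Step 8: reserve R5 B 9 -> on_hand[A=59 B=48 C=18] avail[A=59 B=33 C=18] open={R4,R5}
Step 9: reserve R6 A 4 -> on_hand[A=59 B=48 C=18] avail[A=55 B=33 C=18] open={R4,R5,R6}
Step 10: cancel R4 -> on_hand[A=59 B=48 C=18] avail[A=55 B=39 C=18] open={R5,R6}
Step 11: commit R5 -> on_hand[A=59 B=39 C=18] avail[A=55 B=39 C=18] open={R6}
Step 12: cancel R6 -> on_hand[A=59 B=39 C=18] avail[A=59 B=39 C=18] open={}
Step 13: reserve R7 C 1 -> on_hand[A=59 B=39 C=18] avail[A=59 B=39 C=17] open={R7}
Open reservations: ['R7'] -> 1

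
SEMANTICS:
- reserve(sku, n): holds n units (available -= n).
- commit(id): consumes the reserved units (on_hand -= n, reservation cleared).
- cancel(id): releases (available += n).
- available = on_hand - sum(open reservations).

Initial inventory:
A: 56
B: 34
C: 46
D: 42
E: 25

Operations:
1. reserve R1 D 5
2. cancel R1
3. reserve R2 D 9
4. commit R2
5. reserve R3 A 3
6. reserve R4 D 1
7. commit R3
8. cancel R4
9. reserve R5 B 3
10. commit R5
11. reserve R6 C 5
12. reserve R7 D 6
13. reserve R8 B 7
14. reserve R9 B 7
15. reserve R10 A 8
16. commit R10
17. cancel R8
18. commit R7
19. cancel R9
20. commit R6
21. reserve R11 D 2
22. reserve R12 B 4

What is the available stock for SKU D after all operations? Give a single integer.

Answer: 25

Derivation:
Step 1: reserve R1 D 5 -> on_hand[A=56 B=34 C=46 D=42 E=25] avail[A=56 B=34 C=46 D=37 E=25] open={R1}
Step 2: cancel R1 -> on_hand[A=56 B=34 C=46 D=42 E=25] avail[A=56 B=34 C=46 D=42 E=25] open={}
Step 3: reserve R2 D 9 -> on_hand[A=56 B=34 C=46 D=42 E=25] avail[A=56 B=34 C=46 D=33 E=25] open={R2}
Step 4: commit R2 -> on_hand[A=56 B=34 C=46 D=33 E=25] avail[A=56 B=34 C=46 D=33 E=25] open={}
Step 5: reserve R3 A 3 -> on_hand[A=56 B=34 C=46 D=33 E=25] avail[A=53 B=34 C=46 D=33 E=25] open={R3}
Step 6: reserve R4 D 1 -> on_hand[A=56 B=34 C=46 D=33 E=25] avail[A=53 B=34 C=46 D=32 E=25] open={R3,R4}
Step 7: commit R3 -> on_hand[A=53 B=34 C=46 D=33 E=25] avail[A=53 B=34 C=46 D=32 E=25] open={R4}
Step 8: cancel R4 -> on_hand[A=53 B=34 C=46 D=33 E=25] avail[A=53 B=34 C=46 D=33 E=25] open={}
Step 9: reserve R5 B 3 -> on_hand[A=53 B=34 C=46 D=33 E=25] avail[A=53 B=31 C=46 D=33 E=25] open={R5}
Step 10: commit R5 -> on_hand[A=53 B=31 C=46 D=33 E=25] avail[A=53 B=31 C=46 D=33 E=25] open={}
Step 11: reserve R6 C 5 -> on_hand[A=53 B=31 C=46 D=33 E=25] avail[A=53 B=31 C=41 D=33 E=25] open={R6}
Step 12: reserve R7 D 6 -> on_hand[A=53 B=31 C=46 D=33 E=25] avail[A=53 B=31 C=41 D=27 E=25] open={R6,R7}
Step 13: reserve R8 B 7 -> on_hand[A=53 B=31 C=46 D=33 E=25] avail[A=53 B=24 C=41 D=27 E=25] open={R6,R7,R8}
Step 14: reserve R9 B 7 -> on_hand[A=53 B=31 C=46 D=33 E=25] avail[A=53 B=17 C=41 D=27 E=25] open={R6,R7,R8,R9}
Step 15: reserve R10 A 8 -> on_hand[A=53 B=31 C=46 D=33 E=25] avail[A=45 B=17 C=41 D=27 E=25] open={R10,R6,R7,R8,R9}
Step 16: commit R10 -> on_hand[A=45 B=31 C=46 D=33 E=25] avail[A=45 B=17 C=41 D=27 E=25] open={R6,R7,R8,R9}
Step 17: cancel R8 -> on_hand[A=45 B=31 C=46 D=33 E=25] avail[A=45 B=24 C=41 D=27 E=25] open={R6,R7,R9}
Step 18: commit R7 -> on_hand[A=45 B=31 C=46 D=27 E=25] avail[A=45 B=24 C=41 D=27 E=25] open={R6,R9}
Step 19: cancel R9 -> on_hand[A=45 B=31 C=46 D=27 E=25] avail[A=45 B=31 C=41 D=27 E=25] open={R6}
Step 20: commit R6 -> on_hand[A=45 B=31 C=41 D=27 E=25] avail[A=45 B=31 C=41 D=27 E=25] open={}
Step 21: reserve R11 D 2 -> on_hand[A=45 B=31 C=41 D=27 E=25] avail[A=45 B=31 C=41 D=25 E=25] open={R11}
Step 22: reserve R12 B 4 -> on_hand[A=45 B=31 C=41 D=27 E=25] avail[A=45 B=27 C=41 D=25 E=25] open={R11,R12}
Final available[D] = 25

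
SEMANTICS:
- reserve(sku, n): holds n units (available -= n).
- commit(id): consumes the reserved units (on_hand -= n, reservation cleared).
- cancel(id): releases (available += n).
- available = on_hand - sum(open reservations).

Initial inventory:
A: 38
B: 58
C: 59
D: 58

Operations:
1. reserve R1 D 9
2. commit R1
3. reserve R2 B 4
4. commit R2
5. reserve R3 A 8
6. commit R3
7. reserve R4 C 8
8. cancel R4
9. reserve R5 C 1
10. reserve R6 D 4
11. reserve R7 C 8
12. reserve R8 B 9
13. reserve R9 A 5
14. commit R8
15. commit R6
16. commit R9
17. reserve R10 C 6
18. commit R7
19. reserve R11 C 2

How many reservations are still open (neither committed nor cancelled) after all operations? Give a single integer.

Step 1: reserve R1 D 9 -> on_hand[A=38 B=58 C=59 D=58] avail[A=38 B=58 C=59 D=49] open={R1}
Step 2: commit R1 -> on_hand[A=38 B=58 C=59 D=49] avail[A=38 B=58 C=59 D=49] open={}
Step 3: reserve R2 B 4 -> on_hand[A=38 B=58 C=59 D=49] avail[A=38 B=54 C=59 D=49] open={R2}
Step 4: commit R2 -> on_hand[A=38 B=54 C=59 D=49] avail[A=38 B=54 C=59 D=49] open={}
Step 5: reserve R3 A 8 -> on_hand[A=38 B=54 C=59 D=49] avail[A=30 B=54 C=59 D=49] open={R3}
Step 6: commit R3 -> on_hand[A=30 B=54 C=59 D=49] avail[A=30 B=54 C=59 D=49] open={}
Step 7: reserve R4 C 8 -> on_hand[A=30 B=54 C=59 D=49] avail[A=30 B=54 C=51 D=49] open={R4}
Step 8: cancel R4 -> on_hand[A=30 B=54 C=59 D=49] avail[A=30 B=54 C=59 D=49] open={}
Step 9: reserve R5 C 1 -> on_hand[A=30 B=54 C=59 D=49] avail[A=30 B=54 C=58 D=49] open={R5}
Step 10: reserve R6 D 4 -> on_hand[A=30 B=54 C=59 D=49] avail[A=30 B=54 C=58 D=45] open={R5,R6}
Step 11: reserve R7 C 8 -> on_hand[A=30 B=54 C=59 D=49] avail[A=30 B=54 C=50 D=45] open={R5,R6,R7}
Step 12: reserve R8 B 9 -> on_hand[A=30 B=54 C=59 D=49] avail[A=30 B=45 C=50 D=45] open={R5,R6,R7,R8}
Step 13: reserve R9 A 5 -> on_hand[A=30 B=54 C=59 D=49] avail[A=25 B=45 C=50 D=45] open={R5,R6,R7,R8,R9}
Step 14: commit R8 -> on_hand[A=30 B=45 C=59 D=49] avail[A=25 B=45 C=50 D=45] open={R5,R6,R7,R9}
Step 15: commit R6 -> on_hand[A=30 B=45 C=59 D=45] avail[A=25 B=45 C=50 D=45] open={R5,R7,R9}
Step 16: commit R9 -> on_hand[A=25 B=45 C=59 D=45] avail[A=25 B=45 C=50 D=45] open={R5,R7}
Step 17: reserve R10 C 6 -> on_hand[A=25 B=45 C=59 D=45] avail[A=25 B=45 C=44 D=45] open={R10,R5,R7}
Step 18: commit R7 -> on_hand[A=25 B=45 C=51 D=45] avail[A=25 B=45 C=44 D=45] open={R10,R5}
Step 19: reserve R11 C 2 -> on_hand[A=25 B=45 C=51 D=45] avail[A=25 B=45 C=42 D=45] open={R10,R11,R5}
Open reservations: ['R10', 'R11', 'R5'] -> 3

Answer: 3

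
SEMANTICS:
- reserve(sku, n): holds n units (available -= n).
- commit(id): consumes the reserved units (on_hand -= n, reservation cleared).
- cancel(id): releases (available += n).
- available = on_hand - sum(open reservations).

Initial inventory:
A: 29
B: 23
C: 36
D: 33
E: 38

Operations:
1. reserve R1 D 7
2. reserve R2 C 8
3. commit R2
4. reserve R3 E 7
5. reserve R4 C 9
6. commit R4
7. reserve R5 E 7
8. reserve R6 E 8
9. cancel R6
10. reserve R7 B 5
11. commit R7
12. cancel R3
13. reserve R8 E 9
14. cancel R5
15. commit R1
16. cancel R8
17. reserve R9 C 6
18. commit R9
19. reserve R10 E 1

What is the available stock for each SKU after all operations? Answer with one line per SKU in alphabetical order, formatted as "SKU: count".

Answer: A: 29
B: 18
C: 13
D: 26
E: 37

Derivation:
Step 1: reserve R1 D 7 -> on_hand[A=29 B=23 C=36 D=33 E=38] avail[A=29 B=23 C=36 D=26 E=38] open={R1}
Step 2: reserve R2 C 8 -> on_hand[A=29 B=23 C=36 D=33 E=38] avail[A=29 B=23 C=28 D=26 E=38] open={R1,R2}
Step 3: commit R2 -> on_hand[A=29 B=23 C=28 D=33 E=38] avail[A=29 B=23 C=28 D=26 E=38] open={R1}
Step 4: reserve R3 E 7 -> on_hand[A=29 B=23 C=28 D=33 E=38] avail[A=29 B=23 C=28 D=26 E=31] open={R1,R3}
Step 5: reserve R4 C 9 -> on_hand[A=29 B=23 C=28 D=33 E=38] avail[A=29 B=23 C=19 D=26 E=31] open={R1,R3,R4}
Step 6: commit R4 -> on_hand[A=29 B=23 C=19 D=33 E=38] avail[A=29 B=23 C=19 D=26 E=31] open={R1,R3}
Step 7: reserve R5 E 7 -> on_hand[A=29 B=23 C=19 D=33 E=38] avail[A=29 B=23 C=19 D=26 E=24] open={R1,R3,R5}
Step 8: reserve R6 E 8 -> on_hand[A=29 B=23 C=19 D=33 E=38] avail[A=29 B=23 C=19 D=26 E=16] open={R1,R3,R5,R6}
Step 9: cancel R6 -> on_hand[A=29 B=23 C=19 D=33 E=38] avail[A=29 B=23 C=19 D=26 E=24] open={R1,R3,R5}
Step 10: reserve R7 B 5 -> on_hand[A=29 B=23 C=19 D=33 E=38] avail[A=29 B=18 C=19 D=26 E=24] open={R1,R3,R5,R7}
Step 11: commit R7 -> on_hand[A=29 B=18 C=19 D=33 E=38] avail[A=29 B=18 C=19 D=26 E=24] open={R1,R3,R5}
Step 12: cancel R3 -> on_hand[A=29 B=18 C=19 D=33 E=38] avail[A=29 B=18 C=19 D=26 E=31] open={R1,R5}
Step 13: reserve R8 E 9 -> on_hand[A=29 B=18 C=19 D=33 E=38] avail[A=29 B=18 C=19 D=26 E=22] open={R1,R5,R8}
Step 14: cancel R5 -> on_hand[A=29 B=18 C=19 D=33 E=38] avail[A=29 B=18 C=19 D=26 E=29] open={R1,R8}
Step 15: commit R1 -> on_hand[A=29 B=18 C=19 D=26 E=38] avail[A=29 B=18 C=19 D=26 E=29] open={R8}
Step 16: cancel R8 -> on_hand[A=29 B=18 C=19 D=26 E=38] avail[A=29 B=18 C=19 D=26 E=38] open={}
Step 17: reserve R9 C 6 -> on_hand[A=29 B=18 C=19 D=26 E=38] avail[A=29 B=18 C=13 D=26 E=38] open={R9}
Step 18: commit R9 -> on_hand[A=29 B=18 C=13 D=26 E=38] avail[A=29 B=18 C=13 D=26 E=38] open={}
Step 19: reserve R10 E 1 -> on_hand[A=29 B=18 C=13 D=26 E=38] avail[A=29 B=18 C=13 D=26 E=37] open={R10}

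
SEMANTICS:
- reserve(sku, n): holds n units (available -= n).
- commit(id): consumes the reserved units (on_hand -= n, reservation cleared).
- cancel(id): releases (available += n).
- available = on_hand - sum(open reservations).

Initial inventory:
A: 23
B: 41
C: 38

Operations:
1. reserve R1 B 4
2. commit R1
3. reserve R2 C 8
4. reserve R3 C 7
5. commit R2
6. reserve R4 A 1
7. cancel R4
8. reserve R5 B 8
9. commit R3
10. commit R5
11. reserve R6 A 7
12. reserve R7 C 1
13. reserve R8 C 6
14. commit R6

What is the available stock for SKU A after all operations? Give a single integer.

Step 1: reserve R1 B 4 -> on_hand[A=23 B=41 C=38] avail[A=23 B=37 C=38] open={R1}
Step 2: commit R1 -> on_hand[A=23 B=37 C=38] avail[A=23 B=37 C=38] open={}
Step 3: reserve R2 C 8 -> on_hand[A=23 B=37 C=38] avail[A=23 B=37 C=30] open={R2}
Step 4: reserve R3 C 7 -> on_hand[A=23 B=37 C=38] avail[A=23 B=37 C=23] open={R2,R3}
Step 5: commit R2 -> on_hand[A=23 B=37 C=30] avail[A=23 B=37 C=23] open={R3}
Step 6: reserve R4 A 1 -> on_hand[A=23 B=37 C=30] avail[A=22 B=37 C=23] open={R3,R4}
Step 7: cancel R4 -> on_hand[A=23 B=37 C=30] avail[A=23 B=37 C=23] open={R3}
Step 8: reserve R5 B 8 -> on_hand[A=23 B=37 C=30] avail[A=23 B=29 C=23] open={R3,R5}
Step 9: commit R3 -> on_hand[A=23 B=37 C=23] avail[A=23 B=29 C=23] open={R5}
Step 10: commit R5 -> on_hand[A=23 B=29 C=23] avail[A=23 B=29 C=23] open={}
Step 11: reserve R6 A 7 -> on_hand[A=23 B=29 C=23] avail[A=16 B=29 C=23] open={R6}
Step 12: reserve R7 C 1 -> on_hand[A=23 B=29 C=23] avail[A=16 B=29 C=22] open={R6,R7}
Step 13: reserve R8 C 6 -> on_hand[A=23 B=29 C=23] avail[A=16 B=29 C=16] open={R6,R7,R8}
Step 14: commit R6 -> on_hand[A=16 B=29 C=23] avail[A=16 B=29 C=16] open={R7,R8}
Final available[A] = 16

Answer: 16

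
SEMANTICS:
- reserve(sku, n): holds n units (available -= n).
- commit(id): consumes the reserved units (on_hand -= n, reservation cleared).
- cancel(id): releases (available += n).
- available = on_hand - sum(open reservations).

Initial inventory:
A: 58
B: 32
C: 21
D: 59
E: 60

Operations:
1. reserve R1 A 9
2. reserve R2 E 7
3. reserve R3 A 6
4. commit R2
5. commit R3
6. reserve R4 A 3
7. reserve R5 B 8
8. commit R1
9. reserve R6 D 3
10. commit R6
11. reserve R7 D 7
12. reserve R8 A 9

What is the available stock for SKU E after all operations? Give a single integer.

Step 1: reserve R1 A 9 -> on_hand[A=58 B=32 C=21 D=59 E=60] avail[A=49 B=32 C=21 D=59 E=60] open={R1}
Step 2: reserve R2 E 7 -> on_hand[A=58 B=32 C=21 D=59 E=60] avail[A=49 B=32 C=21 D=59 E=53] open={R1,R2}
Step 3: reserve R3 A 6 -> on_hand[A=58 B=32 C=21 D=59 E=60] avail[A=43 B=32 C=21 D=59 E=53] open={R1,R2,R3}
Step 4: commit R2 -> on_hand[A=58 B=32 C=21 D=59 E=53] avail[A=43 B=32 C=21 D=59 E=53] open={R1,R3}
Step 5: commit R3 -> on_hand[A=52 B=32 C=21 D=59 E=53] avail[A=43 B=32 C=21 D=59 E=53] open={R1}
Step 6: reserve R4 A 3 -> on_hand[A=52 B=32 C=21 D=59 E=53] avail[A=40 B=32 C=21 D=59 E=53] open={R1,R4}
Step 7: reserve R5 B 8 -> on_hand[A=52 B=32 C=21 D=59 E=53] avail[A=40 B=24 C=21 D=59 E=53] open={R1,R4,R5}
Step 8: commit R1 -> on_hand[A=43 B=32 C=21 D=59 E=53] avail[A=40 B=24 C=21 D=59 E=53] open={R4,R5}
Step 9: reserve R6 D 3 -> on_hand[A=43 B=32 C=21 D=59 E=53] avail[A=40 B=24 C=21 D=56 E=53] open={R4,R5,R6}
Step 10: commit R6 -> on_hand[A=43 B=32 C=21 D=56 E=53] avail[A=40 B=24 C=21 D=56 E=53] open={R4,R5}
Step 11: reserve R7 D 7 -> on_hand[A=43 B=32 C=21 D=56 E=53] avail[A=40 B=24 C=21 D=49 E=53] open={R4,R5,R7}
Step 12: reserve R8 A 9 -> on_hand[A=43 B=32 C=21 D=56 E=53] avail[A=31 B=24 C=21 D=49 E=53] open={R4,R5,R7,R8}
Final available[E] = 53

Answer: 53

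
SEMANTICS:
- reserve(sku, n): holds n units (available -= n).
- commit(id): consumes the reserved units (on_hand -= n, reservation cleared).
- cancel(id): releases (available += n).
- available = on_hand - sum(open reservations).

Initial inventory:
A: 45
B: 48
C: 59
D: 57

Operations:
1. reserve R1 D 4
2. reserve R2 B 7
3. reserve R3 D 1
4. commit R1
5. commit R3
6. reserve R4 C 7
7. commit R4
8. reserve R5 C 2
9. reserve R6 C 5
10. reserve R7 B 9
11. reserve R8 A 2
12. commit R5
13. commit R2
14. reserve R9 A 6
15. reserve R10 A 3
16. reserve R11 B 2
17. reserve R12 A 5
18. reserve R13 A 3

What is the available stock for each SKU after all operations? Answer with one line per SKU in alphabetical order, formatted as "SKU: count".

Answer: A: 26
B: 30
C: 45
D: 52

Derivation:
Step 1: reserve R1 D 4 -> on_hand[A=45 B=48 C=59 D=57] avail[A=45 B=48 C=59 D=53] open={R1}
Step 2: reserve R2 B 7 -> on_hand[A=45 B=48 C=59 D=57] avail[A=45 B=41 C=59 D=53] open={R1,R2}
Step 3: reserve R3 D 1 -> on_hand[A=45 B=48 C=59 D=57] avail[A=45 B=41 C=59 D=52] open={R1,R2,R3}
Step 4: commit R1 -> on_hand[A=45 B=48 C=59 D=53] avail[A=45 B=41 C=59 D=52] open={R2,R3}
Step 5: commit R3 -> on_hand[A=45 B=48 C=59 D=52] avail[A=45 B=41 C=59 D=52] open={R2}
Step 6: reserve R4 C 7 -> on_hand[A=45 B=48 C=59 D=52] avail[A=45 B=41 C=52 D=52] open={R2,R4}
Step 7: commit R4 -> on_hand[A=45 B=48 C=52 D=52] avail[A=45 B=41 C=52 D=52] open={R2}
Step 8: reserve R5 C 2 -> on_hand[A=45 B=48 C=52 D=52] avail[A=45 B=41 C=50 D=52] open={R2,R5}
Step 9: reserve R6 C 5 -> on_hand[A=45 B=48 C=52 D=52] avail[A=45 B=41 C=45 D=52] open={R2,R5,R6}
Step 10: reserve R7 B 9 -> on_hand[A=45 B=48 C=52 D=52] avail[A=45 B=32 C=45 D=52] open={R2,R5,R6,R7}
Step 11: reserve R8 A 2 -> on_hand[A=45 B=48 C=52 D=52] avail[A=43 B=32 C=45 D=52] open={R2,R5,R6,R7,R8}
Step 12: commit R5 -> on_hand[A=45 B=48 C=50 D=52] avail[A=43 B=32 C=45 D=52] open={R2,R6,R7,R8}
Step 13: commit R2 -> on_hand[A=45 B=41 C=50 D=52] avail[A=43 B=32 C=45 D=52] open={R6,R7,R8}
Step 14: reserve R9 A 6 -> on_hand[A=45 B=41 C=50 D=52] avail[A=37 B=32 C=45 D=52] open={R6,R7,R8,R9}
Step 15: reserve R10 A 3 -> on_hand[A=45 B=41 C=50 D=52] avail[A=34 B=32 C=45 D=52] open={R10,R6,R7,R8,R9}
Step 16: reserve R11 B 2 -> on_hand[A=45 B=41 C=50 D=52] avail[A=34 B=30 C=45 D=52] open={R10,R11,R6,R7,R8,R9}
Step 17: reserve R12 A 5 -> on_hand[A=45 B=41 C=50 D=52] avail[A=29 B=30 C=45 D=52] open={R10,R11,R12,R6,R7,R8,R9}
Step 18: reserve R13 A 3 -> on_hand[A=45 B=41 C=50 D=52] avail[A=26 B=30 C=45 D=52] open={R10,R11,R12,R13,R6,R7,R8,R9}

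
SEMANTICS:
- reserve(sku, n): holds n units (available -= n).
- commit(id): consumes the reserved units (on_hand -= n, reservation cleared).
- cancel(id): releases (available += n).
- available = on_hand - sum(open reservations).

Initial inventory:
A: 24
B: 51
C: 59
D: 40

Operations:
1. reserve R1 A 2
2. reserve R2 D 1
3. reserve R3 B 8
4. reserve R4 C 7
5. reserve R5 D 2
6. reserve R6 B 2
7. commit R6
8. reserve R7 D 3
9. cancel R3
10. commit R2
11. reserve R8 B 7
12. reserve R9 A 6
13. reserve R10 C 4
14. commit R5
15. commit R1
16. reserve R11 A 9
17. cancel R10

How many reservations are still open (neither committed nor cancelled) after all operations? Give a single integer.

Step 1: reserve R1 A 2 -> on_hand[A=24 B=51 C=59 D=40] avail[A=22 B=51 C=59 D=40] open={R1}
Step 2: reserve R2 D 1 -> on_hand[A=24 B=51 C=59 D=40] avail[A=22 B=51 C=59 D=39] open={R1,R2}
Step 3: reserve R3 B 8 -> on_hand[A=24 B=51 C=59 D=40] avail[A=22 B=43 C=59 D=39] open={R1,R2,R3}
Step 4: reserve R4 C 7 -> on_hand[A=24 B=51 C=59 D=40] avail[A=22 B=43 C=52 D=39] open={R1,R2,R3,R4}
Step 5: reserve R5 D 2 -> on_hand[A=24 B=51 C=59 D=40] avail[A=22 B=43 C=52 D=37] open={R1,R2,R3,R4,R5}
Step 6: reserve R6 B 2 -> on_hand[A=24 B=51 C=59 D=40] avail[A=22 B=41 C=52 D=37] open={R1,R2,R3,R4,R5,R6}
Step 7: commit R6 -> on_hand[A=24 B=49 C=59 D=40] avail[A=22 B=41 C=52 D=37] open={R1,R2,R3,R4,R5}
Step 8: reserve R7 D 3 -> on_hand[A=24 B=49 C=59 D=40] avail[A=22 B=41 C=52 D=34] open={R1,R2,R3,R4,R5,R7}
Step 9: cancel R3 -> on_hand[A=24 B=49 C=59 D=40] avail[A=22 B=49 C=52 D=34] open={R1,R2,R4,R5,R7}
Step 10: commit R2 -> on_hand[A=24 B=49 C=59 D=39] avail[A=22 B=49 C=52 D=34] open={R1,R4,R5,R7}
Step 11: reserve R8 B 7 -> on_hand[A=24 B=49 C=59 D=39] avail[A=22 B=42 C=52 D=34] open={R1,R4,R5,R7,R8}
Step 12: reserve R9 A 6 -> on_hand[A=24 B=49 C=59 D=39] avail[A=16 B=42 C=52 D=34] open={R1,R4,R5,R7,R8,R9}
Step 13: reserve R10 C 4 -> on_hand[A=24 B=49 C=59 D=39] avail[A=16 B=42 C=48 D=34] open={R1,R10,R4,R5,R7,R8,R9}
Step 14: commit R5 -> on_hand[A=24 B=49 C=59 D=37] avail[A=16 B=42 C=48 D=34] open={R1,R10,R4,R7,R8,R9}
Step 15: commit R1 -> on_hand[A=22 B=49 C=59 D=37] avail[A=16 B=42 C=48 D=34] open={R10,R4,R7,R8,R9}
Step 16: reserve R11 A 9 -> on_hand[A=22 B=49 C=59 D=37] avail[A=7 B=42 C=48 D=34] open={R10,R11,R4,R7,R8,R9}
Step 17: cancel R10 -> on_hand[A=22 B=49 C=59 D=37] avail[A=7 B=42 C=52 D=34] open={R11,R4,R7,R8,R9}
Open reservations: ['R11', 'R4', 'R7', 'R8', 'R9'] -> 5

Answer: 5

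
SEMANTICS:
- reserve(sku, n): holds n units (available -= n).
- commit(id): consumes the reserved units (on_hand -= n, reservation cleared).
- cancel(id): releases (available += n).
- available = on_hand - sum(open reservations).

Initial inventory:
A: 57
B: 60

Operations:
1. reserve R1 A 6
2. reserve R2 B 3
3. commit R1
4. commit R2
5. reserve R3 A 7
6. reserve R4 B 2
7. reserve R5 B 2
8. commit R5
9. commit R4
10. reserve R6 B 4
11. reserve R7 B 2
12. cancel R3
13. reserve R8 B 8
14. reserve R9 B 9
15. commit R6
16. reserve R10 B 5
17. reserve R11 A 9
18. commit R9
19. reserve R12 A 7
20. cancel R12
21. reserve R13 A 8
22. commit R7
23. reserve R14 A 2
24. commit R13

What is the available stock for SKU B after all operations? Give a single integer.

Step 1: reserve R1 A 6 -> on_hand[A=57 B=60] avail[A=51 B=60] open={R1}
Step 2: reserve R2 B 3 -> on_hand[A=57 B=60] avail[A=51 B=57] open={R1,R2}
Step 3: commit R1 -> on_hand[A=51 B=60] avail[A=51 B=57] open={R2}
Step 4: commit R2 -> on_hand[A=51 B=57] avail[A=51 B=57] open={}
Step 5: reserve R3 A 7 -> on_hand[A=51 B=57] avail[A=44 B=57] open={R3}
Step 6: reserve R4 B 2 -> on_hand[A=51 B=57] avail[A=44 B=55] open={R3,R4}
Step 7: reserve R5 B 2 -> on_hand[A=51 B=57] avail[A=44 B=53] open={R3,R4,R5}
Step 8: commit R5 -> on_hand[A=51 B=55] avail[A=44 B=53] open={R3,R4}
Step 9: commit R4 -> on_hand[A=51 B=53] avail[A=44 B=53] open={R3}
Step 10: reserve R6 B 4 -> on_hand[A=51 B=53] avail[A=44 B=49] open={R3,R6}
Step 11: reserve R7 B 2 -> on_hand[A=51 B=53] avail[A=44 B=47] open={R3,R6,R7}
Step 12: cancel R3 -> on_hand[A=51 B=53] avail[A=51 B=47] open={R6,R7}
Step 13: reserve R8 B 8 -> on_hand[A=51 B=53] avail[A=51 B=39] open={R6,R7,R8}
Step 14: reserve R9 B 9 -> on_hand[A=51 B=53] avail[A=51 B=30] open={R6,R7,R8,R9}
Step 15: commit R6 -> on_hand[A=51 B=49] avail[A=51 B=30] open={R7,R8,R9}
Step 16: reserve R10 B 5 -> on_hand[A=51 B=49] avail[A=51 B=25] open={R10,R7,R8,R9}
Step 17: reserve R11 A 9 -> on_hand[A=51 B=49] avail[A=42 B=25] open={R10,R11,R7,R8,R9}
Step 18: commit R9 -> on_hand[A=51 B=40] avail[A=42 B=25] open={R10,R11,R7,R8}
Step 19: reserve R12 A 7 -> on_hand[A=51 B=40] avail[A=35 B=25] open={R10,R11,R12,R7,R8}
Step 20: cancel R12 -> on_hand[A=51 B=40] avail[A=42 B=25] open={R10,R11,R7,R8}
Step 21: reserve R13 A 8 -> on_hand[A=51 B=40] avail[A=34 B=25] open={R10,R11,R13,R7,R8}
Step 22: commit R7 -> on_hand[A=51 B=38] avail[A=34 B=25] open={R10,R11,R13,R8}
Step 23: reserve R14 A 2 -> on_hand[A=51 B=38] avail[A=32 B=25] open={R10,R11,R13,R14,R8}
Step 24: commit R13 -> on_hand[A=43 B=38] avail[A=32 B=25] open={R10,R11,R14,R8}
Final available[B] = 25

Answer: 25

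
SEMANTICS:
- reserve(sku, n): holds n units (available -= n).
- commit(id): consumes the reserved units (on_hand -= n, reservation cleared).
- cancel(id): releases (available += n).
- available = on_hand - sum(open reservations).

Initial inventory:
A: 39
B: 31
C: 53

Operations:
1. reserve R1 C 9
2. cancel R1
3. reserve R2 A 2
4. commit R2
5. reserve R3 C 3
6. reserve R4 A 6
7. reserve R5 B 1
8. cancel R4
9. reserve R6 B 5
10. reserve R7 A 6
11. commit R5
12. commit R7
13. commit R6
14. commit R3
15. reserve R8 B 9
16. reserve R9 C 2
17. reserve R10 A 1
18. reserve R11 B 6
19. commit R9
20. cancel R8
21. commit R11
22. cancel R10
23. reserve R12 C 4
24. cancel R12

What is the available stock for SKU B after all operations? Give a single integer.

Step 1: reserve R1 C 9 -> on_hand[A=39 B=31 C=53] avail[A=39 B=31 C=44] open={R1}
Step 2: cancel R1 -> on_hand[A=39 B=31 C=53] avail[A=39 B=31 C=53] open={}
Step 3: reserve R2 A 2 -> on_hand[A=39 B=31 C=53] avail[A=37 B=31 C=53] open={R2}
Step 4: commit R2 -> on_hand[A=37 B=31 C=53] avail[A=37 B=31 C=53] open={}
Step 5: reserve R3 C 3 -> on_hand[A=37 B=31 C=53] avail[A=37 B=31 C=50] open={R3}
Step 6: reserve R4 A 6 -> on_hand[A=37 B=31 C=53] avail[A=31 B=31 C=50] open={R3,R4}
Step 7: reserve R5 B 1 -> on_hand[A=37 B=31 C=53] avail[A=31 B=30 C=50] open={R3,R4,R5}
Step 8: cancel R4 -> on_hand[A=37 B=31 C=53] avail[A=37 B=30 C=50] open={R3,R5}
Step 9: reserve R6 B 5 -> on_hand[A=37 B=31 C=53] avail[A=37 B=25 C=50] open={R3,R5,R6}
Step 10: reserve R7 A 6 -> on_hand[A=37 B=31 C=53] avail[A=31 B=25 C=50] open={R3,R5,R6,R7}
Step 11: commit R5 -> on_hand[A=37 B=30 C=53] avail[A=31 B=25 C=50] open={R3,R6,R7}
Step 12: commit R7 -> on_hand[A=31 B=30 C=53] avail[A=31 B=25 C=50] open={R3,R6}
Step 13: commit R6 -> on_hand[A=31 B=25 C=53] avail[A=31 B=25 C=50] open={R3}
Step 14: commit R3 -> on_hand[A=31 B=25 C=50] avail[A=31 B=25 C=50] open={}
Step 15: reserve R8 B 9 -> on_hand[A=31 B=25 C=50] avail[A=31 B=16 C=50] open={R8}
Step 16: reserve R9 C 2 -> on_hand[A=31 B=25 C=50] avail[A=31 B=16 C=48] open={R8,R9}
Step 17: reserve R10 A 1 -> on_hand[A=31 B=25 C=50] avail[A=30 B=16 C=48] open={R10,R8,R9}
Step 18: reserve R11 B 6 -> on_hand[A=31 B=25 C=50] avail[A=30 B=10 C=48] open={R10,R11,R8,R9}
Step 19: commit R9 -> on_hand[A=31 B=25 C=48] avail[A=30 B=10 C=48] open={R10,R11,R8}
Step 20: cancel R8 -> on_hand[A=31 B=25 C=48] avail[A=30 B=19 C=48] open={R10,R11}
Step 21: commit R11 -> on_hand[A=31 B=19 C=48] avail[A=30 B=19 C=48] open={R10}
Step 22: cancel R10 -> on_hand[A=31 B=19 C=48] avail[A=31 B=19 C=48] open={}
Step 23: reserve R12 C 4 -> on_hand[A=31 B=19 C=48] avail[A=31 B=19 C=44] open={R12}
Step 24: cancel R12 -> on_hand[A=31 B=19 C=48] avail[A=31 B=19 C=48] open={}
Final available[B] = 19

Answer: 19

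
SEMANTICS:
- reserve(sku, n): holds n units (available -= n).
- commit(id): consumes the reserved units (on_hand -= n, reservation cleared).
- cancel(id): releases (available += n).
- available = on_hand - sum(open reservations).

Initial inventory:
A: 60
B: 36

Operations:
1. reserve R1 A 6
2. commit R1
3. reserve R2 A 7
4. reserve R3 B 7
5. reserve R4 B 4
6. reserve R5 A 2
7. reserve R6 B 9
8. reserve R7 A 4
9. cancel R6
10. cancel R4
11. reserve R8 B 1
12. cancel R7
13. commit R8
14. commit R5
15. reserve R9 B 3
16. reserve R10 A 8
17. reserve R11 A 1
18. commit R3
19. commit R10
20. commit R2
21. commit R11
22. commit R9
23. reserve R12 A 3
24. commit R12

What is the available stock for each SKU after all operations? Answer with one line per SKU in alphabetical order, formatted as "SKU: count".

Step 1: reserve R1 A 6 -> on_hand[A=60 B=36] avail[A=54 B=36] open={R1}
Step 2: commit R1 -> on_hand[A=54 B=36] avail[A=54 B=36] open={}
Step 3: reserve R2 A 7 -> on_hand[A=54 B=36] avail[A=47 B=36] open={R2}
Step 4: reserve R3 B 7 -> on_hand[A=54 B=36] avail[A=47 B=29] open={R2,R3}
Step 5: reserve R4 B 4 -> on_hand[A=54 B=36] avail[A=47 B=25] open={R2,R3,R4}
Step 6: reserve R5 A 2 -> on_hand[A=54 B=36] avail[A=45 B=25] open={R2,R3,R4,R5}
Step 7: reserve R6 B 9 -> on_hand[A=54 B=36] avail[A=45 B=16] open={R2,R3,R4,R5,R6}
Step 8: reserve R7 A 4 -> on_hand[A=54 B=36] avail[A=41 B=16] open={R2,R3,R4,R5,R6,R7}
Step 9: cancel R6 -> on_hand[A=54 B=36] avail[A=41 B=25] open={R2,R3,R4,R5,R7}
Step 10: cancel R4 -> on_hand[A=54 B=36] avail[A=41 B=29] open={R2,R3,R5,R7}
Step 11: reserve R8 B 1 -> on_hand[A=54 B=36] avail[A=41 B=28] open={R2,R3,R5,R7,R8}
Step 12: cancel R7 -> on_hand[A=54 B=36] avail[A=45 B=28] open={R2,R3,R5,R8}
Step 13: commit R8 -> on_hand[A=54 B=35] avail[A=45 B=28] open={R2,R3,R5}
Step 14: commit R5 -> on_hand[A=52 B=35] avail[A=45 B=28] open={R2,R3}
Step 15: reserve R9 B 3 -> on_hand[A=52 B=35] avail[A=45 B=25] open={R2,R3,R9}
Step 16: reserve R10 A 8 -> on_hand[A=52 B=35] avail[A=37 B=25] open={R10,R2,R3,R9}
Step 17: reserve R11 A 1 -> on_hand[A=52 B=35] avail[A=36 B=25] open={R10,R11,R2,R3,R9}
Step 18: commit R3 -> on_hand[A=52 B=28] avail[A=36 B=25] open={R10,R11,R2,R9}
Step 19: commit R10 -> on_hand[A=44 B=28] avail[A=36 B=25] open={R11,R2,R9}
Step 20: commit R2 -> on_hand[A=37 B=28] avail[A=36 B=25] open={R11,R9}
Step 21: commit R11 -> on_hand[A=36 B=28] avail[A=36 B=25] open={R9}
Step 22: commit R9 -> on_hand[A=36 B=25] avail[A=36 B=25] open={}
Step 23: reserve R12 A 3 -> on_hand[A=36 B=25] avail[A=33 B=25] open={R12}
Step 24: commit R12 -> on_hand[A=33 B=25] avail[A=33 B=25] open={}

Answer: A: 33
B: 25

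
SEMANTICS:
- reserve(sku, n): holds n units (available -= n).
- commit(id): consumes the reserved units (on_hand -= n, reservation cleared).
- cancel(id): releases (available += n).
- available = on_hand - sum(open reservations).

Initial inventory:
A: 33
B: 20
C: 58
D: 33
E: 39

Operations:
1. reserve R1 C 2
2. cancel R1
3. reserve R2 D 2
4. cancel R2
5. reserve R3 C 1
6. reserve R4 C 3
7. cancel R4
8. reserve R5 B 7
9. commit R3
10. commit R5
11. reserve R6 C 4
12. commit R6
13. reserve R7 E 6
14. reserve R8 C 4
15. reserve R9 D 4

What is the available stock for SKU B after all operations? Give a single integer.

Step 1: reserve R1 C 2 -> on_hand[A=33 B=20 C=58 D=33 E=39] avail[A=33 B=20 C=56 D=33 E=39] open={R1}
Step 2: cancel R1 -> on_hand[A=33 B=20 C=58 D=33 E=39] avail[A=33 B=20 C=58 D=33 E=39] open={}
Step 3: reserve R2 D 2 -> on_hand[A=33 B=20 C=58 D=33 E=39] avail[A=33 B=20 C=58 D=31 E=39] open={R2}
Step 4: cancel R2 -> on_hand[A=33 B=20 C=58 D=33 E=39] avail[A=33 B=20 C=58 D=33 E=39] open={}
Step 5: reserve R3 C 1 -> on_hand[A=33 B=20 C=58 D=33 E=39] avail[A=33 B=20 C=57 D=33 E=39] open={R3}
Step 6: reserve R4 C 3 -> on_hand[A=33 B=20 C=58 D=33 E=39] avail[A=33 B=20 C=54 D=33 E=39] open={R3,R4}
Step 7: cancel R4 -> on_hand[A=33 B=20 C=58 D=33 E=39] avail[A=33 B=20 C=57 D=33 E=39] open={R3}
Step 8: reserve R5 B 7 -> on_hand[A=33 B=20 C=58 D=33 E=39] avail[A=33 B=13 C=57 D=33 E=39] open={R3,R5}
Step 9: commit R3 -> on_hand[A=33 B=20 C=57 D=33 E=39] avail[A=33 B=13 C=57 D=33 E=39] open={R5}
Step 10: commit R5 -> on_hand[A=33 B=13 C=57 D=33 E=39] avail[A=33 B=13 C=57 D=33 E=39] open={}
Step 11: reserve R6 C 4 -> on_hand[A=33 B=13 C=57 D=33 E=39] avail[A=33 B=13 C=53 D=33 E=39] open={R6}
Step 12: commit R6 -> on_hand[A=33 B=13 C=53 D=33 E=39] avail[A=33 B=13 C=53 D=33 E=39] open={}
Step 13: reserve R7 E 6 -> on_hand[A=33 B=13 C=53 D=33 E=39] avail[A=33 B=13 C=53 D=33 E=33] open={R7}
Step 14: reserve R8 C 4 -> on_hand[A=33 B=13 C=53 D=33 E=39] avail[A=33 B=13 C=49 D=33 E=33] open={R7,R8}
Step 15: reserve R9 D 4 -> on_hand[A=33 B=13 C=53 D=33 E=39] avail[A=33 B=13 C=49 D=29 E=33] open={R7,R8,R9}
Final available[B] = 13

Answer: 13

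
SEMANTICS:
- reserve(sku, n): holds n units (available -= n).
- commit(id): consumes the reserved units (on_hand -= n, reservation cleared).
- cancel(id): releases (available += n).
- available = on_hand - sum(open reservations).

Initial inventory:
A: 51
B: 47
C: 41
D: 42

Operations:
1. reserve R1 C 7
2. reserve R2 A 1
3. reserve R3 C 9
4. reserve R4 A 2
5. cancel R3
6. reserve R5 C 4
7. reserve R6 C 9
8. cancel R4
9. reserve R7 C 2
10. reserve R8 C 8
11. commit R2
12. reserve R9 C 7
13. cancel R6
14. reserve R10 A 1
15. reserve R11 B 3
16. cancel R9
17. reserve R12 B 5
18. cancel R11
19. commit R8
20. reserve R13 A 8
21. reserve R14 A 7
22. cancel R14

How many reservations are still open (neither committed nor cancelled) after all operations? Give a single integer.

Answer: 6

Derivation:
Step 1: reserve R1 C 7 -> on_hand[A=51 B=47 C=41 D=42] avail[A=51 B=47 C=34 D=42] open={R1}
Step 2: reserve R2 A 1 -> on_hand[A=51 B=47 C=41 D=42] avail[A=50 B=47 C=34 D=42] open={R1,R2}
Step 3: reserve R3 C 9 -> on_hand[A=51 B=47 C=41 D=42] avail[A=50 B=47 C=25 D=42] open={R1,R2,R3}
Step 4: reserve R4 A 2 -> on_hand[A=51 B=47 C=41 D=42] avail[A=48 B=47 C=25 D=42] open={R1,R2,R3,R4}
Step 5: cancel R3 -> on_hand[A=51 B=47 C=41 D=42] avail[A=48 B=47 C=34 D=42] open={R1,R2,R4}
Step 6: reserve R5 C 4 -> on_hand[A=51 B=47 C=41 D=42] avail[A=48 B=47 C=30 D=42] open={R1,R2,R4,R5}
Step 7: reserve R6 C 9 -> on_hand[A=51 B=47 C=41 D=42] avail[A=48 B=47 C=21 D=42] open={R1,R2,R4,R5,R6}
Step 8: cancel R4 -> on_hand[A=51 B=47 C=41 D=42] avail[A=50 B=47 C=21 D=42] open={R1,R2,R5,R6}
Step 9: reserve R7 C 2 -> on_hand[A=51 B=47 C=41 D=42] avail[A=50 B=47 C=19 D=42] open={R1,R2,R5,R6,R7}
Step 10: reserve R8 C 8 -> on_hand[A=51 B=47 C=41 D=42] avail[A=50 B=47 C=11 D=42] open={R1,R2,R5,R6,R7,R8}
Step 11: commit R2 -> on_hand[A=50 B=47 C=41 D=42] avail[A=50 B=47 C=11 D=42] open={R1,R5,R6,R7,R8}
Step 12: reserve R9 C 7 -> on_hand[A=50 B=47 C=41 D=42] avail[A=50 B=47 C=4 D=42] open={R1,R5,R6,R7,R8,R9}
Step 13: cancel R6 -> on_hand[A=50 B=47 C=41 D=42] avail[A=50 B=47 C=13 D=42] open={R1,R5,R7,R8,R9}
Step 14: reserve R10 A 1 -> on_hand[A=50 B=47 C=41 D=42] avail[A=49 B=47 C=13 D=42] open={R1,R10,R5,R7,R8,R9}
Step 15: reserve R11 B 3 -> on_hand[A=50 B=47 C=41 D=42] avail[A=49 B=44 C=13 D=42] open={R1,R10,R11,R5,R7,R8,R9}
Step 16: cancel R9 -> on_hand[A=50 B=47 C=41 D=42] avail[A=49 B=44 C=20 D=42] open={R1,R10,R11,R5,R7,R8}
Step 17: reserve R12 B 5 -> on_hand[A=50 B=47 C=41 D=42] avail[A=49 B=39 C=20 D=42] open={R1,R10,R11,R12,R5,R7,R8}
Step 18: cancel R11 -> on_hand[A=50 B=47 C=41 D=42] avail[A=49 B=42 C=20 D=42] open={R1,R10,R12,R5,R7,R8}
Step 19: commit R8 -> on_hand[A=50 B=47 C=33 D=42] avail[A=49 B=42 C=20 D=42] open={R1,R10,R12,R5,R7}
Step 20: reserve R13 A 8 -> on_hand[A=50 B=47 C=33 D=42] avail[A=41 B=42 C=20 D=42] open={R1,R10,R12,R13,R5,R7}
Step 21: reserve R14 A 7 -> on_hand[A=50 B=47 C=33 D=42] avail[A=34 B=42 C=20 D=42] open={R1,R10,R12,R13,R14,R5,R7}
Step 22: cancel R14 -> on_hand[A=50 B=47 C=33 D=42] avail[A=41 B=42 C=20 D=42] open={R1,R10,R12,R13,R5,R7}
Open reservations: ['R1', 'R10', 'R12', 'R13', 'R5', 'R7'] -> 6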